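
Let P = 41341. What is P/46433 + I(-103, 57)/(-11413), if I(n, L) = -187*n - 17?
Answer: -421731819/529939829 ≈ -0.79581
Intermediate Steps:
I(n, L) = -17 - 187*n
P/46433 + I(-103, 57)/(-11413) = 41341/46433 + (-17 - 187*(-103))/(-11413) = 41341*(1/46433) + (-17 + 19261)*(-1/11413) = 41341/46433 + 19244*(-1/11413) = 41341/46433 - 19244/11413 = -421731819/529939829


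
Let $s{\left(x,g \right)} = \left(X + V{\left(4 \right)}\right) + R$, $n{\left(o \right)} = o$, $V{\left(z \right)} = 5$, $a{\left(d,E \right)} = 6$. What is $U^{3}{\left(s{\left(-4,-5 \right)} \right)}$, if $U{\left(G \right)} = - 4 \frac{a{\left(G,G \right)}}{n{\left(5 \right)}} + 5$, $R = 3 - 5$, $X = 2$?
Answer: $\frac{1}{125} \approx 0.008$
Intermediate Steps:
$R = -2$
$s{\left(x,g \right)} = 5$ ($s{\left(x,g \right)} = \left(2 + 5\right) - 2 = 7 - 2 = 5$)
$U{\left(G \right)} = \frac{1}{5}$ ($U{\left(G \right)} = - 4 \cdot \frac{6}{5} + 5 = - 4 \cdot 6 \cdot \frac{1}{5} + 5 = \left(-4\right) \frac{6}{5} + 5 = - \frac{24}{5} + 5 = \frac{1}{5}$)
$U^{3}{\left(s{\left(-4,-5 \right)} \right)} = \left(\frac{1}{5}\right)^{3} = \frac{1}{125}$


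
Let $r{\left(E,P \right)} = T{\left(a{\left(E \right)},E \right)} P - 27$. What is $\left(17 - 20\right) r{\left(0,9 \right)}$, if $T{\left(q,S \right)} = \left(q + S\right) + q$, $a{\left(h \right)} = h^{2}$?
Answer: $81$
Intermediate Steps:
$T{\left(q,S \right)} = S + 2 q$ ($T{\left(q,S \right)} = \left(S + q\right) + q = S + 2 q$)
$r{\left(E,P \right)} = -27 + P \left(E + 2 E^{2}\right)$ ($r{\left(E,P \right)} = \left(E + 2 E^{2}\right) P - 27 = P \left(E + 2 E^{2}\right) - 27 = -27 + P \left(E + 2 E^{2}\right)$)
$\left(17 - 20\right) r{\left(0,9 \right)} = \left(17 - 20\right) \left(-27 + 0 \cdot 9 \left(1 + 2 \cdot 0\right)\right) = \left(17 - 20\right) \left(-27 + 0 \cdot 9 \left(1 + 0\right)\right) = - 3 \left(-27 + 0 \cdot 9 \cdot 1\right) = - 3 \left(-27 + 0\right) = \left(-3\right) \left(-27\right) = 81$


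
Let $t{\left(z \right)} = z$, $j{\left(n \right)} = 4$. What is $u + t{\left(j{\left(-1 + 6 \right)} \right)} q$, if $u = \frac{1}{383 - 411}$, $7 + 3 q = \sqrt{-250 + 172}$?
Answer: $- \frac{787}{84} + \frac{4 i \sqrt{78}}{3} \approx -9.369 + 11.776 i$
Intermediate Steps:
$q = - \frac{7}{3} + \frac{i \sqrt{78}}{3}$ ($q = - \frac{7}{3} + \frac{\sqrt{-250 + 172}}{3} = - \frac{7}{3} + \frac{\sqrt{-78}}{3} = - \frac{7}{3} + \frac{i \sqrt{78}}{3} \approx -2.3333 + 2.9439 i$)
$u = - \frac{1}{28}$ ($u = \frac{1}{-28} = - \frac{1}{28} \approx -0.035714$)
$u + t{\left(j{\left(-1 + 6 \right)} \right)} q = - \frac{1}{28} + 4 \left(- \frac{7}{3} + \frac{i \sqrt{78}}{3}\right) = - \frac{1}{28} - \left(\frac{28}{3} - \frac{4 i \sqrt{78}}{3}\right) = - \frac{787}{84} + \frac{4 i \sqrt{78}}{3}$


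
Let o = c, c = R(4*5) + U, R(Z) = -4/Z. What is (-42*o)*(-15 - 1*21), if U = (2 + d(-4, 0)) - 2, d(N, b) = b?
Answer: -1512/5 ≈ -302.40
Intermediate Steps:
U = 0 (U = (2 + 0) - 2 = 2 - 2 = 0)
c = -⅕ (c = -4/(4*5) + 0 = -4/20 + 0 = -4*1/20 + 0 = -⅕ + 0 = -⅕ ≈ -0.20000)
o = -⅕ ≈ -0.20000
(-42*o)*(-15 - 1*21) = (-42*(-⅕))*(-15 - 1*21) = 42*(-15 - 21)/5 = (42/5)*(-36) = -1512/5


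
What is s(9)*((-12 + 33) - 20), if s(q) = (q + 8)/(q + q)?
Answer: 17/18 ≈ 0.94444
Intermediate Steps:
s(q) = (8 + q)/(2*q) (s(q) = (8 + q)/((2*q)) = (8 + q)*(1/(2*q)) = (8 + q)/(2*q))
s(9)*((-12 + 33) - 20) = ((½)*(8 + 9)/9)*((-12 + 33) - 20) = ((½)*(⅑)*17)*(21 - 20) = (17/18)*1 = 17/18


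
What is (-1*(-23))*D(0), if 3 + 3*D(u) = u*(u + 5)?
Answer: -23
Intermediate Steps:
D(u) = -1 + u*(5 + u)/3 (D(u) = -1 + (u*(u + 5))/3 = -1 + (u*(5 + u))/3 = -1 + u*(5 + u)/3)
(-1*(-23))*D(0) = (-1*(-23))*(-1 + (⅓)*0² + (5/3)*0) = 23*(-1 + (⅓)*0 + 0) = 23*(-1 + 0 + 0) = 23*(-1) = -23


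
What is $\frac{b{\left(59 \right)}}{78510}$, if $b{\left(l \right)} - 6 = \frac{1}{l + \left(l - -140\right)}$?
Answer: $\frac{1549}{20255580} \approx 7.6473 \cdot 10^{-5}$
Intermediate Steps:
$b{\left(l \right)} = 6 + \frac{1}{140 + 2 l}$ ($b{\left(l \right)} = 6 + \frac{1}{l + \left(l - -140\right)} = 6 + \frac{1}{l + \left(l + 140\right)} = 6 + \frac{1}{l + \left(140 + l\right)} = 6 + \frac{1}{140 + 2 l}$)
$\frac{b{\left(59 \right)}}{78510} = \frac{\frac{1}{2} \frac{1}{70 + 59} \left(841 + 12 \cdot 59\right)}{78510} = \frac{841 + 708}{2 \cdot 129} \cdot \frac{1}{78510} = \frac{1}{2} \cdot \frac{1}{129} \cdot 1549 \cdot \frac{1}{78510} = \frac{1549}{258} \cdot \frac{1}{78510} = \frac{1549}{20255580}$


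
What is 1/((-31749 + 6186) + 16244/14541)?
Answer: -111/2837369 ≈ -3.9121e-5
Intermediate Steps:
1/((-31749 + 6186) + 16244/14541) = 1/(-25563 + 16244*(1/14541)) = 1/(-25563 + 124/111) = 1/(-2837369/111) = -111/2837369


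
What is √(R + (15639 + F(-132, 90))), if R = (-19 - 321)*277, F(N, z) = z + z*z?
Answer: I*√70351 ≈ 265.24*I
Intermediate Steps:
F(N, z) = z + z²
R = -94180 (R = -340*277 = -94180)
√(R + (15639 + F(-132, 90))) = √(-94180 + (15639 + 90*(1 + 90))) = √(-94180 + (15639 + 90*91)) = √(-94180 + (15639 + 8190)) = √(-94180 + 23829) = √(-70351) = I*√70351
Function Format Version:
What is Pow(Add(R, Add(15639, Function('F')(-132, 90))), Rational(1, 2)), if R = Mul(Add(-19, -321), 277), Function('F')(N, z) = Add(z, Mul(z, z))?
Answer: Mul(I, Pow(70351, Rational(1, 2))) ≈ Mul(265.24, I)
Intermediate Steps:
Function('F')(N, z) = Add(z, Pow(z, 2))
R = -94180 (R = Mul(-340, 277) = -94180)
Pow(Add(R, Add(15639, Function('F')(-132, 90))), Rational(1, 2)) = Pow(Add(-94180, Add(15639, Mul(90, Add(1, 90)))), Rational(1, 2)) = Pow(Add(-94180, Add(15639, Mul(90, 91))), Rational(1, 2)) = Pow(Add(-94180, Add(15639, 8190)), Rational(1, 2)) = Pow(Add(-94180, 23829), Rational(1, 2)) = Pow(-70351, Rational(1, 2)) = Mul(I, Pow(70351, Rational(1, 2)))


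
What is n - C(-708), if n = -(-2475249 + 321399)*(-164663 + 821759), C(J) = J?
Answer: 1415286220308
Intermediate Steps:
n = 1415286219600 (n = -(-2153850)*657096 = -1*(-1415286219600) = 1415286219600)
n - C(-708) = 1415286219600 - 1*(-708) = 1415286219600 + 708 = 1415286220308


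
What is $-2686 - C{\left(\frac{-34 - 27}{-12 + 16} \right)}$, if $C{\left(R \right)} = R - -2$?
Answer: $- \frac{10691}{4} \approx -2672.8$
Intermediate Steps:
$C{\left(R \right)} = 2 + R$ ($C{\left(R \right)} = R + 2 = 2 + R$)
$-2686 - C{\left(\frac{-34 - 27}{-12 + 16} \right)} = -2686 - \left(2 + \frac{-34 - 27}{-12 + 16}\right) = -2686 - \left(2 - \frac{61}{4}\right) = -2686 - - \frac{53}{4} = -2686 + \frac{53}{4} = - \frac{10691}{4}$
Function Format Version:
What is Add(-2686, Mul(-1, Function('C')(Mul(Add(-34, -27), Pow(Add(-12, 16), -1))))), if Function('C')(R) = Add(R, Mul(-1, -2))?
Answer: Rational(-10691, 4) ≈ -2672.8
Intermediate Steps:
Function('C')(R) = Add(2, R) (Function('C')(R) = Add(R, 2) = Add(2, R))
Add(-2686, Mul(-1, Function('C')(Mul(Add(-34, -27), Pow(Add(-12, 16), -1))))) = Add(-2686, Mul(-1, Add(2, Mul(Add(-34, -27), Pow(Add(-12, 16), -1))))) = Add(-2686, Mul(-1, Add(2, Mul(-61, Pow(4, -1))))) = Add(-2686, Mul(-1, Add(2, Mul(-61, Rational(1, 4))))) = Add(-2686, Mul(-1, Add(2, Rational(-61, 4)))) = Add(-2686, Mul(-1, Rational(-53, 4))) = Add(-2686, Rational(53, 4)) = Rational(-10691, 4)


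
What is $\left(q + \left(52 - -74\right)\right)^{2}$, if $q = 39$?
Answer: $27225$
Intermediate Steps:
$\left(q + \left(52 - -74\right)\right)^{2} = \left(39 + \left(52 - -74\right)\right)^{2} = \left(39 + \left(52 + 74\right)\right)^{2} = \left(39 + 126\right)^{2} = 165^{2} = 27225$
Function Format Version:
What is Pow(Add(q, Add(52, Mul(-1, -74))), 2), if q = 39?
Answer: 27225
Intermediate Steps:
Pow(Add(q, Add(52, Mul(-1, -74))), 2) = Pow(Add(39, Add(52, Mul(-1, -74))), 2) = Pow(Add(39, Add(52, 74)), 2) = Pow(Add(39, 126), 2) = Pow(165, 2) = 27225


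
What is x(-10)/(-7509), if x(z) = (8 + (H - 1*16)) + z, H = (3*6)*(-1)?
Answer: 12/2503 ≈ 0.0047942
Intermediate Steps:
H = -18 (H = 18*(-1) = -18)
x(z) = -26 + z (x(z) = (8 + (-18 - 1*16)) + z = (8 + (-18 - 16)) + z = (8 - 34) + z = -26 + z)
x(-10)/(-7509) = (-26 - 10)/(-7509) = -36*(-1/7509) = 12/2503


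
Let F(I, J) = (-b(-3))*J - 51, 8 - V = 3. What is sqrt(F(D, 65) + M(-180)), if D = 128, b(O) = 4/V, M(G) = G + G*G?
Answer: sqrt(32117) ≈ 179.21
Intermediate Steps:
V = 5 (V = 8 - 1*3 = 8 - 3 = 5)
M(G) = G + G**2
b(O) = 4/5
F(I, J) = -51 - 4*J/5 (F(I, J) = (-1*4/5)*J - 51 = -4*J/5 - 51 = -51 - 4*J/5)
sqrt(F(D, 65) + M(-180)) = sqrt((-51 - 4/5*65) - 180*(1 - 180)) = sqrt((-51 - 52) - 180*(-179)) = sqrt(-103 + 32220) = sqrt(32117)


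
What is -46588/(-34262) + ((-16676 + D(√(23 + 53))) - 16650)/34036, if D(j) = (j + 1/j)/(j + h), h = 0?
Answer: 16867761815/44313374416 ≈ 0.38065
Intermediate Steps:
D(j) = (j + 1/j)/j (D(j) = (j + 1/j)/(j + 0) = (j + 1/j)/j)
-46588/(-34262) + ((-16676 + D(√(23 + 53))) - 16650)/34036 = -46588/(-34262) + ((-16676 + (1 + (√(23 + 53))⁻²)) - 16650)/34036 = -46588*(-1/34262) + ((-16676 + (1 + (√76)⁻²)) - 16650)*(1/34036) = 23294/17131 + ((-16676 + (1 + (2*√19)⁻²)) - 16650)*(1/34036) = 23294/17131 + ((-16676 + (1 + 1/76)) - 16650)*(1/34036) = 23294/17131 + ((-16676 + 77/76) - 16650)*(1/34036) = 23294/17131 + (-1267299/76 - 16650)*(1/34036) = 23294/17131 - 2532699/76*1/34036 = 23294/17131 - 2532699/2586736 = 16867761815/44313374416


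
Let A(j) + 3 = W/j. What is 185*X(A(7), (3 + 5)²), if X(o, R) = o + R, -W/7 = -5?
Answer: 12210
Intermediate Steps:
W = 35 (W = -7*(-5) = 35)
A(j) = -3 + 35/j
X(o, R) = R + o
185*X(A(7), (3 + 5)²) = 185*((3 + 5)² + (-3 + 35/7)) = 185*(8² + (-3 + 35*(⅐))) = 185*(64 + (-3 + 5)) = 185*(64 + 2) = 185*66 = 12210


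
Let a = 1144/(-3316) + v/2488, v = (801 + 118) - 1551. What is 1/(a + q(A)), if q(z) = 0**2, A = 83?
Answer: -257819/154437 ≈ -1.6694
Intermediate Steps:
v = -632 (v = 919 - 1551 = -632)
q(z) = 0
a = -154437/257819 (a = 1144/(-3316) - 632/2488 = 1144*(-1/3316) - 632*1/2488 = -286/829 - 79/311 = -154437/257819 ≈ -0.59901)
1/(a + q(A)) = 1/(-154437/257819 + 0) = 1/(-154437/257819) = -257819/154437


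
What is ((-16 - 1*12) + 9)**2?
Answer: 361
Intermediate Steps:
((-16 - 1*12) + 9)**2 = ((-16 - 12) + 9)**2 = (-28 + 9)**2 = (-19)**2 = 361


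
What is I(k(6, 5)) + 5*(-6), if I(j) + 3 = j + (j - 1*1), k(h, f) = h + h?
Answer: -10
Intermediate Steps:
k(h, f) = 2*h
I(j) = -4 + 2*j (I(j) = -3 + (j + (j - 1*1)) = -3 + (j + (j - 1)) = -3 + (j + (-1 + j)) = -3 + (-1 + 2*j) = -4 + 2*j)
I(k(6, 5)) + 5*(-6) = (-4 + 2*(2*6)) + 5*(-6) = (-4 + 2*12) - 30 = (-4 + 24) - 30 = 20 - 30 = -10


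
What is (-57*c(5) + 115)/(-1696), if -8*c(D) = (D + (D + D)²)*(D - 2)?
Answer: -18875/13568 ≈ -1.3911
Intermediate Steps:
c(D) = -(-2 + D)*(D + 4*D²)/8 (c(D) = -(D + (D + D)²)*(D - 2)/8 = -(D + (2*D)²)*(-2 + D)/8 = -(D + 4*D²)*(-2 + D)/8 = -(-2 + D)*(D + 4*D²)/8)
(-57*c(5) + 115)/(-1696) = (-57*5*(2 - 4*5² + 7*5)/8 + 115)/(-1696) = (-57*5*(2 - 4*25 + 35)/8 + 115)*(-1/1696) = (-57*5*(2 - 100 + 35)/8 + 115)*(-1/1696) = (-57*5*(-63)/8 + 115)*(-1/1696) = (-57*(-315/8) + 115)*(-1/1696) = (17955/8 + 115)*(-1/1696) = (18875/8)*(-1/1696) = -18875/13568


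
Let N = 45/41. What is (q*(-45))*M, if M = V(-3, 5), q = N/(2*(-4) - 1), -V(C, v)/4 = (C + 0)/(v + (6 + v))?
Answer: 675/164 ≈ 4.1159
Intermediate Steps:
N = 45/41 (N = 45*(1/41) = 45/41 ≈ 1.0976)
V(C, v) = -4*C/(6 + 2*v) (V(C, v) = -4*(C + 0)/(v + (6 + v)) = -4*C/(6 + 2*v))
q = -5/41 (q = 45/(41*(2*(-4) - 1)) = 45/(41*(-8 - 1)) = (45/41)/(-9) = (45/41)*(-⅑) = -5/41 ≈ -0.12195)
M = ¾ (M = -2*(-3)/(3 + 5) = -2*(-3)/8 = -2*(-3)*⅛ = ¾ ≈ 0.75000)
(q*(-45))*M = -5/41*(-45)*(¾) = (225/41)*(¾) = 675/164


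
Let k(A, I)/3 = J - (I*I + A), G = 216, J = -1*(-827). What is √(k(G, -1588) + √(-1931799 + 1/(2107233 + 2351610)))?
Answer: √(-16707784451951216439 + 2972562*I*√1066851071075688353)/1486281 ≈ 0.25269 + 2750.2*I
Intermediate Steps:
J = 827
k(A, I) = 2481 - 3*A - 3*I² (k(A, I) = 3*(827 - (I*I + A)) = 3*(827 - (I² + A)) = 3*(827 - (A + I²)) = 3*(827 + (-A - I²)) = 3*(827 - A - I²) = 2481 - 3*A - 3*I²)
√(k(G, -1588) + √(-1931799 + 1/(2107233 + 2351610))) = √((2481 - 3*216 - 3*(-1588)²) + √(-1931799 + 1/(2107233 + 2351610))) = √((2481 - 648 - 3*2521744) + √(-1931799 + 1/4458843)) = √((2481 - 648 - 7565232) + √(-1931799 + 1/4458843)) = √(-7563399 + √(-8613588448556/4458843)) = √(-7563399 + 2*I*√1066851071075688353/1486281)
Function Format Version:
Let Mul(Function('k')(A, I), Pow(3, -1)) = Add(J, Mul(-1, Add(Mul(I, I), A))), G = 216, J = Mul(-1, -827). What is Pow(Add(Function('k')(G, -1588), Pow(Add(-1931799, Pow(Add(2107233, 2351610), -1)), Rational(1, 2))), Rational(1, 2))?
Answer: Mul(Rational(1, 1486281), Pow(Add(-16707784451951216439, Mul(2972562, I, Pow(1066851071075688353, Rational(1, 2)))), Rational(1, 2))) ≈ Add(0.25269, Mul(2750.2, I))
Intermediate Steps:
J = 827
Function('k')(A, I) = Add(2481, Mul(-3, A), Mul(-3, Pow(I, 2))) (Function('k')(A, I) = Mul(3, Add(827, Mul(-1, Add(Mul(I, I), A)))) = Mul(3, Add(827, Mul(-1, Add(Pow(I, 2), A)))) = Mul(3, Add(827, Mul(-1, Add(A, Pow(I, 2))))) = Mul(3, Add(827, Add(Mul(-1, A), Mul(-1, Pow(I, 2))))) = Mul(3, Add(827, Mul(-1, A), Mul(-1, Pow(I, 2)))) = Add(2481, Mul(-3, A), Mul(-3, Pow(I, 2))))
Pow(Add(Function('k')(G, -1588), Pow(Add(-1931799, Pow(Add(2107233, 2351610), -1)), Rational(1, 2))), Rational(1, 2)) = Pow(Add(Add(2481, Mul(-3, 216), Mul(-3, Pow(-1588, 2))), Pow(Add(-1931799, Pow(Add(2107233, 2351610), -1)), Rational(1, 2))), Rational(1, 2)) = Pow(Add(Add(2481, -648, Mul(-3, 2521744)), Pow(Add(-1931799, Pow(4458843, -1)), Rational(1, 2))), Rational(1, 2)) = Pow(Add(Add(2481, -648, -7565232), Pow(Add(-1931799, Rational(1, 4458843)), Rational(1, 2))), Rational(1, 2)) = Pow(Add(-7563399, Pow(Rational(-8613588448556, 4458843), Rational(1, 2))), Rational(1, 2)) = Pow(Add(-7563399, Mul(Rational(2, 1486281), I, Pow(1066851071075688353, Rational(1, 2)))), Rational(1, 2))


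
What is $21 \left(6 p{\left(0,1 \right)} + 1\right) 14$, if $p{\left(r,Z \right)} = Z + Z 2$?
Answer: $5586$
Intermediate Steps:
$p{\left(r,Z \right)} = 3 Z$ ($p{\left(r,Z \right)} = Z + 2 Z = 3 Z$)
$21 \left(6 p{\left(0,1 \right)} + 1\right) 14 = 21 \left(6 \cdot 3 \cdot 1 + 1\right) 14 = 21 \left(6 \cdot 3 + 1\right) 14 = 21 \left(18 + 1\right) 14 = 21 \cdot 19 \cdot 14 = 399 \cdot 14 = 5586$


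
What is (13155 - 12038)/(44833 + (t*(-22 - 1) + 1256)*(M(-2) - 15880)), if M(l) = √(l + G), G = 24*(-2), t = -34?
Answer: -36099884019/1044492566092649 - 11382230*I*√2/1044492566092649 ≈ -3.4562e-5 - 1.5411e-8*I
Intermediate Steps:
G = -48
M(l) = √(-48 + l) (M(l) = √(l - 48) = √(-48 + l))
(13155 - 12038)/(44833 + (t*(-22 - 1) + 1256)*(M(-2) - 15880)) = (13155 - 12038)/(44833 + (-34*(-22 - 1) + 1256)*(√(-48 - 2) - 15880)) = 1117/(44833 + (-34*(-23) + 1256)*(√(-50) - 15880)) = 1117/(44833 + (782 + 1256)*(5*I*√2 - 15880)) = 1117/(44833 + 2038*(-15880 + 5*I*√2)) = 1117/(44833 + (-32363440 + 10190*I*√2)) = 1117/(-32318607 + 10190*I*√2)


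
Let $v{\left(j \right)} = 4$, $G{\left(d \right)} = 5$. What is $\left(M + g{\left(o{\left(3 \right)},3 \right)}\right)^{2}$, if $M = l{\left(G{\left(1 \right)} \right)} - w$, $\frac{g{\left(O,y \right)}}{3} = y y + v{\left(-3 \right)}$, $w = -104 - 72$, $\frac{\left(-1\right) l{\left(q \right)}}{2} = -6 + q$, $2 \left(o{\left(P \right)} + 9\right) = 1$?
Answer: $47089$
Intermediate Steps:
$o{\left(P \right)} = - \frac{17}{2}$ ($o{\left(P \right)} = -9 + \frac{1}{2} \cdot 1 = -9 + \frac{1}{2} = - \frac{17}{2}$)
$l{\left(q \right)} = 12 - 2 q$ ($l{\left(q \right)} = - 2 \left(-6 + q\right) = 12 - 2 q$)
$w = -176$
$g{\left(O,y \right)} = 12 + 3 y^{2}$ ($g{\left(O,y \right)} = 3 \left(y y + 4\right) = 3 \left(y^{2} + 4\right) = 3 \left(4 + y^{2}\right) = 12 + 3 y^{2}$)
$M = 178$ ($M = \left(12 - 10\right) - -176 = \left(12 - 10\right) + 176 = 2 + 176 = 178$)
$\left(M + g{\left(o{\left(3 \right)},3 \right)}\right)^{2} = \left(178 + \left(12 + 3 \cdot 3^{2}\right)\right)^{2} = \left(178 + \left(12 + 3 \cdot 9\right)\right)^{2} = \left(178 + \left(12 + 27\right)\right)^{2} = \left(178 + 39\right)^{2} = 217^{2} = 47089$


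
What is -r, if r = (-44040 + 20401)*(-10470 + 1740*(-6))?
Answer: -494291490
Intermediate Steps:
r = 494291490 (r = -23639*(-10470 - 10440) = -23639*(-20910) = 494291490)
-r = -1*494291490 = -494291490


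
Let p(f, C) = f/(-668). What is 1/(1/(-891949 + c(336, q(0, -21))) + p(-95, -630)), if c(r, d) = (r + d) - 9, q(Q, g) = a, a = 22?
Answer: 148897200/21175333 ≈ 7.0316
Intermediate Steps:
q(Q, g) = 22
c(r, d) = -9 + d + r (c(r, d) = (d + r) - 9 = -9 + d + r)
p(f, C) = -f/668 (p(f, C) = f*(-1/668) = -f/668)
1/(1/(-891949 + c(336, q(0, -21))) + p(-95, -630)) = 1/(1/(-891949 + (-9 + 22 + 336)) - 1/668*(-95)) = 1/(1/(-891949 + 349) + 95/668) = 1/(1/(-891600) + 95/668) = 1/(-1/891600 + 95/668) = 1/(21175333/148897200) = 148897200/21175333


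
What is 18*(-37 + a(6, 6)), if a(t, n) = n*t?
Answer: -18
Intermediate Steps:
18*(-37 + a(6, 6)) = 18*(-37 + 6*6) = 18*(-37 + 36) = 18*(-1) = -18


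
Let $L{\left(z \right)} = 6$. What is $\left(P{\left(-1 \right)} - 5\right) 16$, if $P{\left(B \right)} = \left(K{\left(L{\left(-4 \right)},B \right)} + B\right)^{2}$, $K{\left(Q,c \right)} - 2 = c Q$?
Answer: $320$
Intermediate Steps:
$K{\left(Q,c \right)} = 2 + Q c$ ($K{\left(Q,c \right)} = 2 + c Q = 2 + Q c$)
$P{\left(B \right)} = \left(2 + 7 B\right)^{2}$ ($P{\left(B \right)} = \left(\left(2 + 6 B\right) + B\right)^{2} = \left(2 + 7 B\right)^{2}$)
$\left(P{\left(-1 \right)} - 5\right) 16 = \left(\left(2 + 7 \left(-1\right)\right)^{2} - 5\right) 16 = \left(\left(2 - 7\right)^{2} - 5\right) 16 = \left(\left(-5\right)^{2} - 5\right) 16 = \left(25 - 5\right) 16 = 20 \cdot 16 = 320$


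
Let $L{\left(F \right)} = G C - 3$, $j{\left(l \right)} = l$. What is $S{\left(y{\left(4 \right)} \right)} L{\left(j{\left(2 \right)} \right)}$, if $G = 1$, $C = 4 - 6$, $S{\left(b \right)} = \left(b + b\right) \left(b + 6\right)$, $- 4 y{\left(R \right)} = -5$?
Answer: $- \frac{725}{8} \approx -90.625$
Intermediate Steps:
$y{\left(R \right)} = \frac{5}{4}$ ($y{\left(R \right)} = \left(- \frac{1}{4}\right) \left(-5\right) = \frac{5}{4}$)
$S{\left(b \right)} = 2 b \left(6 + b\right)$
$C = -2$ ($C = 4 - 6 = -2$)
$L{\left(F \right)} = -5$ ($L{\left(F \right)} = 1 \left(-2\right) - 3 = -2 - 3 = -5$)
$S{\left(y{\left(4 \right)} \right)} L{\left(j{\left(2 \right)} \right)} = 2 \cdot \frac{5}{4} \left(6 + \frac{5}{4}\right) \left(-5\right) = 2 \cdot \frac{5}{4} \cdot \frac{29}{4} \left(-5\right) = \frac{145}{8} \left(-5\right) = - \frac{725}{8}$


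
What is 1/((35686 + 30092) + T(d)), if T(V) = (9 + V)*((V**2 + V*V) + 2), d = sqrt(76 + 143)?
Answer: 11623/803498374 - 110*sqrt(219)/1205247561 ≈ 1.3115e-5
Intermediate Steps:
d = sqrt(219) ≈ 14.799
T(V) = (2 + 2*V**2)*(9 + V) (T(V) = (9 + V)*((V**2 + V**2) + 2) = (9 + V)*(2*V**2 + 2) = (9 + V)*(2 + 2*V**2) = (2 + 2*V**2)*(9 + V))
1/((35686 + 30092) + T(d)) = 1/((35686 + 30092) + (18 + 2*sqrt(219) + 2*(sqrt(219))**3 + 18*(sqrt(219))**2)) = 1/(65778 + (18 + 2*sqrt(219) + 2*(219*sqrt(219)) + 18*219)) = 1/(65778 + (18 + 2*sqrt(219) + 438*sqrt(219) + 3942)) = 1/(65778 + (3960 + 440*sqrt(219))) = 1/(69738 + 440*sqrt(219))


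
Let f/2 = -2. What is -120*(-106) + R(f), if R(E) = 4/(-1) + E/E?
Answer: 12717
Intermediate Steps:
f = -4 (f = 2*(-2) = -4)
R(E) = -3 (R(E) = 4*(-1) + 1 = -4 + 1 = -3)
-120*(-106) + R(f) = -120*(-106) - 3 = 12720 - 3 = 12717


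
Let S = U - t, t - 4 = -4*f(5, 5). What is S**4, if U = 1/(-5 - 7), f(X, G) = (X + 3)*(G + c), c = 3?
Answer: 83512712283841/20736 ≈ 4.0274e+9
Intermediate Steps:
f(X, G) = (3 + G)*(3 + X) (f(X, G) = (X + 3)*(G + 3) = (3 + X)*(3 + G) = (3 + G)*(3 + X))
U = -1/12 (U = 1/(-12) = -1/12 ≈ -0.083333)
t = -252 (t = 4 - 4*(9 + 3*5 + 3*5 + 5*5) = 4 - 4*(9 + 15 + 15 + 25) = 4 - 4*64 = 4 - 256 = -252)
S = 3023/12 (S = -1/12 - 1*(-252) = -1/12 + 252 = 3023/12 ≈ 251.92)
S**4 = (3023/12)**4 = 83512712283841/20736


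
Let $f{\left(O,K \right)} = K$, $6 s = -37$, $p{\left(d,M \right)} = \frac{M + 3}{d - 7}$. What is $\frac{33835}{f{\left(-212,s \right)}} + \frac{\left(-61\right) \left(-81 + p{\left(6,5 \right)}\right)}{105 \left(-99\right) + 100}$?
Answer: $- \frac{2090188823}{380915} \approx -5487.3$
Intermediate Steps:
$p{\left(d,M \right)} = \frac{3 + M}{-7 + d}$
$s = - \frac{37}{6}$ ($s = \frac{1}{6} \left(-37\right) = - \frac{37}{6} \approx -6.1667$)
$\frac{33835}{f{\left(-212,s \right)}} + \frac{\left(-61\right) \left(-81 + p{\left(6,5 \right)}\right)}{105 \left(-99\right) + 100} = \frac{33835}{- \frac{37}{6}} + \frac{\left(-61\right) \left(-81 + \frac{3 + 5}{-7 + 6}\right)}{105 \left(-99\right) + 100} = 33835 \left(- \frac{6}{37}\right) + \frac{\left(-61\right) \left(-81 + \frac{1}{-1} \cdot 8\right)}{-10395 + 100} = - \frac{203010}{37} + \frac{\left(-61\right) \left(-81 - 8\right)}{-10295} = - \frac{203010}{37} + - 61 \left(-81 - 8\right) \left(- \frac{1}{10295}\right) = - \frac{203010}{37} + \left(-61\right) \left(-89\right) \left(- \frac{1}{10295}\right) = - \frac{203010}{37} + 5429 \left(- \frac{1}{10295}\right) = - \frac{203010}{37} - \frac{5429}{10295} = - \frac{2090188823}{380915}$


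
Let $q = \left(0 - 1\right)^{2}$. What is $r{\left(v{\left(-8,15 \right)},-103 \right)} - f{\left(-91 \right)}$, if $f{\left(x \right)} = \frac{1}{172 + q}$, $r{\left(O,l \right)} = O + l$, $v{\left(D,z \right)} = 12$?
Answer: $- \frac{15744}{173} \approx -91.006$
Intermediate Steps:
$q = 1$ ($q = \left(-1\right)^{2} = 1$)
$f{\left(x \right)} = \frac{1}{173}$ ($f{\left(x \right)} = \frac{1}{172 + 1} = \frac{1}{173}$)
$r{\left(v{\left(-8,15 \right)},-103 \right)} - f{\left(-91 \right)} = \left(12 - 103\right) - \frac{1}{173} = -91 - \frac{1}{173} = - \frac{15744}{173}$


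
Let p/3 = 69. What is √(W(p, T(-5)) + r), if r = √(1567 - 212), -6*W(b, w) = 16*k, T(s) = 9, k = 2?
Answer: √(-48 + 9*√1355)/3 ≈ 5.6104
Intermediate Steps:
p = 207 (p = 3*69 = 207)
W(b, w) = -16/3 (W(b, w) = -8*2/3 = -⅙*32 = -16/3)
r = √1355 ≈ 36.810
√(W(p, T(-5)) + r) = √(-16/3 + √1355)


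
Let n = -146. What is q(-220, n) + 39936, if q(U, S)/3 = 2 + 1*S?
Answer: 39504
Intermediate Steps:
q(U, S) = 6 + 3*S (q(U, S) = 3*(2 + 1*S) = 3*(2 + S) = 6 + 3*S)
q(-220, n) + 39936 = (6 + 3*(-146)) + 39936 = (6 - 438) + 39936 = -432 + 39936 = 39504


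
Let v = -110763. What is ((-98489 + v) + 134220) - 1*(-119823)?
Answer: 44791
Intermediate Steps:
((-98489 + v) + 134220) - 1*(-119823) = ((-98489 - 110763) + 134220) - 1*(-119823) = (-209252 + 134220) + 119823 = -75032 + 119823 = 44791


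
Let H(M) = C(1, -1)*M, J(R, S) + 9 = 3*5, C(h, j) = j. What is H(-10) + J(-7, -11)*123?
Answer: 748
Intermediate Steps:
J(R, S) = 6 (J(R, S) = -9 + 3*5 = -9 + 15 = 6)
H(M) = -M
H(-10) + J(-7, -11)*123 = -1*(-10) + 6*123 = 10 + 738 = 748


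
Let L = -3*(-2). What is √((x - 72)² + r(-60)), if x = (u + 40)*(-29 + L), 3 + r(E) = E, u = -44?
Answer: √337 ≈ 18.358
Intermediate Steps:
r(E) = -3 + E
L = 6
x = 92 (x = (-44 + 40)*(-29 + 6) = -4*(-23) = 92)
√((x - 72)² + r(-60)) = √((92 - 72)² + (-3 - 60)) = √(20² - 63) = √(400 - 63) = √337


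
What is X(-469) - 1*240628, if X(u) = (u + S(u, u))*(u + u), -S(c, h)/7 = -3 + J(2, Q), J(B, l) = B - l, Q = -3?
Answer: 212426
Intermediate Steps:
S(c, h) = -14 (S(c, h) = -7*(-3 + (2 - 1*(-3))) = -7*(-3 + (2 + 3)) = -7*(-3 + 5) = -7*2 = -14)
X(u) = 2*u*(-14 + u) (X(u) = (u - 14)*(u + u) = (-14 + u)*(2*u) = 2*u*(-14 + u))
X(-469) - 1*240628 = 2*(-469)*(-14 - 469) - 1*240628 = 2*(-469)*(-483) - 240628 = 453054 - 240628 = 212426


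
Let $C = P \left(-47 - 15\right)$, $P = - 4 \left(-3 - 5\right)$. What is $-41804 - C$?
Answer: $-39820$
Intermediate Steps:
$P = 32$ ($P = \left(-4\right) \left(-8\right) = 32$)
$C = -1984$ ($C = 32 \left(-47 - 15\right) = 32 \left(-62\right) = -1984$)
$-41804 - C = -41804 - -1984 = -41804 + 1984 = -39820$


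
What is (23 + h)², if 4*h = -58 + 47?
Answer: 6561/16 ≈ 410.06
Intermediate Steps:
h = -11/4 (h = (-58 + 47)/4 = (¼)*(-11) = -11/4 ≈ -2.7500)
(23 + h)² = (23 - 11/4)² = (81/4)² = 6561/16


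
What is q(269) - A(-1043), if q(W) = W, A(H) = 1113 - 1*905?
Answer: 61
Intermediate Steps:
A(H) = 208 (A(H) = 1113 - 905 = 208)
q(269) - A(-1043) = 269 - 1*208 = 269 - 208 = 61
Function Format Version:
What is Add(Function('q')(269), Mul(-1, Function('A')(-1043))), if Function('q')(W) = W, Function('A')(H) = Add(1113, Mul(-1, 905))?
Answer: 61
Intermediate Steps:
Function('A')(H) = 208 (Function('A')(H) = Add(1113, -905) = 208)
Add(Function('q')(269), Mul(-1, Function('A')(-1043))) = Add(269, Mul(-1, 208)) = Add(269, -208) = 61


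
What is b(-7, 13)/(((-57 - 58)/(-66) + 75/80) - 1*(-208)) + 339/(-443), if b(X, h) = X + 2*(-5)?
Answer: -41686389/49278877 ≈ -0.84593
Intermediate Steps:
b(X, h) = -10 + X (b(X, h) = X - 10 = -10 + X)
b(-7, 13)/(((-57 - 58)/(-66) + 75/80) - 1*(-208)) + 339/(-443) = (-10 - 7)/(((-57 - 58)/(-66) + 75/80) - 1*(-208)) + 339/(-443) = -17/((-115*(-1/66) + 75*(1/80)) + 208) + 339*(-1/443) = -17/((115/66 + 15/16) + 208) - 339/443 = -17/(1415/528 + 208) - 339/443 = -17/111239/528 - 339/443 = -17*528/111239 - 339/443 = -8976/111239 - 339/443 = -41686389/49278877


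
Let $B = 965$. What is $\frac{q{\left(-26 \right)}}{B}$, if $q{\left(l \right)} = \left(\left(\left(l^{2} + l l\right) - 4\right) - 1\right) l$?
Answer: $- \frac{35022}{965} \approx -36.292$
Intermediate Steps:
$q{\left(l \right)} = l \left(-5 + 2 l^{2}\right)$ ($q{\left(l \right)} = \left(\left(\left(l^{2} + l^{2}\right) - 4\right) - 1\right) l = \left(\left(2 l^{2} - 4\right) - 1\right) l = \left(\left(-4 + 2 l^{2}\right) - 1\right) l = \left(-5 + 2 l^{2}\right) l = l \left(-5 + 2 l^{2}\right)$)
$\frac{q{\left(-26 \right)}}{B} = \frac{\left(-26\right) \left(-5 + 2 \left(-26\right)^{2}\right)}{965} = - 26 \left(-5 + 2 \cdot 676\right) \frac{1}{965} = - 26 \left(-5 + 1352\right) \frac{1}{965} = \left(-26\right) 1347 \cdot \frac{1}{965} = \left(-35022\right) \frac{1}{965} = - \frac{35022}{965}$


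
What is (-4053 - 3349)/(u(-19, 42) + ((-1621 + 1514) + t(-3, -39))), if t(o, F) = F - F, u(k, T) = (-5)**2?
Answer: 3701/41 ≈ 90.268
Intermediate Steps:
u(k, T) = 25
t(o, F) = 0
(-4053 - 3349)/(u(-19, 42) + ((-1621 + 1514) + t(-3, -39))) = (-4053 - 3349)/(25 + ((-1621 + 1514) + 0)) = -7402/(25 + (-107 + 0)) = -7402/(25 - 107) = -7402/(-82) = -7402*(-1/82) = 3701/41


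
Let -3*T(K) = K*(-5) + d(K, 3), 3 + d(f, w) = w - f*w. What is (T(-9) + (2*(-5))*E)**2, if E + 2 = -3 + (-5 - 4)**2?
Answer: 614656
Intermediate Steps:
d(f, w) = -3 + w - f*w (d(f, w) = -3 + (w - f*w) = -3 + w - f*w)
E = 76 (E = -2 + (-3 + (-5 - 4)**2) = -2 + (-3 + (-9)**2) = -2 + (-3 + 81) = -2 + 78 = 76)
T(K) = 8*K/3 (T(K) = -(K*(-5) + (-3 + 3 - 1*K*3))/3 = -(-5*K + (-3 + 3 - 3*K))/3 = -(-5*K - 3*K)/3 = -(-8)*K/3 = 8*K/3)
(T(-9) + (2*(-5))*E)**2 = ((8/3)*(-9) + (2*(-5))*76)**2 = (-24 - 10*76)**2 = (-24 - 760)**2 = (-784)**2 = 614656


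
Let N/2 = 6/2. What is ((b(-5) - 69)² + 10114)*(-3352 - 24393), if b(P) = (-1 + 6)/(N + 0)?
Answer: -14743276825/36 ≈ -4.0954e+8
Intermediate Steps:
N = 6 (N = 2*(6/2) = 2*(6*(½)) = 2*3 = 6)
b(P) = ⅚ (b(P) = (-1 + 6)/(6 + 0) = 5/6 = 5*(⅙) = ⅚)
((b(-5) - 69)² + 10114)*(-3352 - 24393) = ((⅚ - 69)² + 10114)*(-3352 - 24393) = ((-409/6)² + 10114)*(-27745) = (167281/36 + 10114)*(-27745) = (531385/36)*(-27745) = -14743276825/36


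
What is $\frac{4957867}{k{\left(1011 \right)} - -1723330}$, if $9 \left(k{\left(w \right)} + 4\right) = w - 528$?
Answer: $\frac{14873601}{5170139} \approx 2.8768$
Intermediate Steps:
$k{\left(w \right)} = - \frac{188}{3} + \frac{w}{9}$ ($k{\left(w \right)} = -4 + \frac{w - 528}{9} = -4 + \frac{-528 + w}{9} = -4 + \left(- \frac{176}{3} + \frac{w}{9}\right) = - \frac{188}{3} + \frac{w}{9}$)
$\frac{4957867}{k{\left(1011 \right)} - -1723330} = \frac{4957867}{\left(- \frac{188}{3} + \frac{1}{9} \cdot 1011\right) - -1723330} = \frac{4957867}{\left(- \frac{188}{3} + \frac{337}{3}\right) + 1723330} = \frac{4957867}{\frac{149}{3} + 1723330} = \frac{4957867}{\frac{5170139}{3}} = 4957867 \cdot \frac{3}{5170139} = \frac{14873601}{5170139}$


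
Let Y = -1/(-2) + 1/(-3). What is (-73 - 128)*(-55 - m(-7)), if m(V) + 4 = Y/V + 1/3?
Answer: 144385/14 ≈ 10313.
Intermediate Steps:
Y = 1/6 (Y = -1*(-1/2) + 1*(-1/3) = 1/2 - 1/3 = 1/6 ≈ 0.16667)
m(V) = -11/3 + 1/(6*V) (m(V) = -4 + (1/(6*V) + 1/3) = -4 + (1/3 + 1/(6*V)) = -11/3 + 1/(6*V))
(-73 - 128)*(-55 - m(-7)) = (-73 - 128)*(-55 - (1 - 22*(-7))/(6*(-7))) = -201*(-55 - (-1)*(1 + 154)/(6*7)) = -201*(-55 - (-1)*155/(6*7)) = -201*(-55 - 1*(-155/42)) = -201*(-55 + 155/42) = -201*(-2155/42) = 144385/14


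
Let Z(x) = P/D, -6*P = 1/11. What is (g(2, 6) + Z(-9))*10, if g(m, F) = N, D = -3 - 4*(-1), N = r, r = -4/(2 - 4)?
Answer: 655/33 ≈ 19.848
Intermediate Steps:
r = 2 (r = -4/(-2) = -4*(-½) = 2)
N = 2
P = -1/66 (P = -1/(6*11) = -⅙*1/11 = -1/66 ≈ -0.015152)
D = 1 (D = -3 + 4 = 1)
g(m, F) = 2
Z(x) = -1/66 (Z(x) = -1/66/1 = -1/66*1 = -1/66)
(g(2, 6) + Z(-9))*10 = (2 - 1/66)*10 = (131/66)*10 = 655/33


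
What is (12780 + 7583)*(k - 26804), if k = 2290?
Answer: -499178582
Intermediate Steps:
(12780 + 7583)*(k - 26804) = (12780 + 7583)*(2290 - 26804) = 20363*(-24514) = -499178582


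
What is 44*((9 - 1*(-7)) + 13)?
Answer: 1276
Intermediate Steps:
44*((9 - 1*(-7)) + 13) = 44*((9 + 7) + 13) = 44*(16 + 13) = 44*29 = 1276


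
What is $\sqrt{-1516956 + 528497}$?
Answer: $i \sqrt{988459} \approx 994.21 i$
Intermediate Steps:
$\sqrt{-1516956 + 528497} = \sqrt{-988459} = i \sqrt{988459}$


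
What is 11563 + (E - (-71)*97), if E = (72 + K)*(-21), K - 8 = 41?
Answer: 15909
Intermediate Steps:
K = 49 (K = 8 + 41 = 49)
E = -2541 (E = (72 + 49)*(-21) = 121*(-21) = -2541)
11563 + (E - (-71)*97) = 11563 + (-2541 - (-71)*97) = 11563 + (-2541 - 1*(-6887)) = 11563 + (-2541 + 6887) = 11563 + 4346 = 15909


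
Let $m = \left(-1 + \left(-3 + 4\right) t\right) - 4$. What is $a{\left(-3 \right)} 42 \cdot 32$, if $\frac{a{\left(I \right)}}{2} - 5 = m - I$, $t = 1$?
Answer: $10752$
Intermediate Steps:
$m = -4$ ($m = \left(-1 + \left(-3 + 4\right) 1\right) - 4 = \left(-1 + 1 \cdot 1\right) - 4 = \left(-1 + 1\right) - 4 = 0 - 4 = -4$)
$a{\left(I \right)} = 2 - 2 I$ ($a{\left(I \right)} = 10 + 2 \left(-4 - I\right) = 10 - \left(8 + 2 I\right) = 2 - 2 I$)
$a{\left(-3 \right)} 42 \cdot 32 = \left(2 - -6\right) 42 \cdot 32 = \left(2 + 6\right) 42 \cdot 32 = 8 \cdot 42 \cdot 32 = 336 \cdot 32 = 10752$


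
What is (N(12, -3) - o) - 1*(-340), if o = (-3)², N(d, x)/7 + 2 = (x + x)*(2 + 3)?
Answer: 107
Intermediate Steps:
N(d, x) = -14 + 70*x (N(d, x) = -14 + 7*((x + x)*(2 + 3)) = -14 + 7*((2*x)*5) = -14 + 7*(10*x) = -14 + 70*x)
o = 9
(N(12, -3) - o) - 1*(-340) = ((-14 + 70*(-3)) - 1*9) - 1*(-340) = ((-14 - 210) - 9) + 340 = (-224 - 9) + 340 = -233 + 340 = 107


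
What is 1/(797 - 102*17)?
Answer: -1/937 ≈ -0.0010672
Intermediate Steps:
1/(797 - 102*17) = 1/(797 - 1734) = 1/(-937) = -1/937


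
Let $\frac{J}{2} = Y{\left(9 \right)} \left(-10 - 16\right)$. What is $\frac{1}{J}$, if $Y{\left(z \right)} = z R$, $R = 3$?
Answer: $- \frac{1}{1404} \approx -0.00071225$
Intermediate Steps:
$Y{\left(z \right)} = 3 z$ ($Y{\left(z \right)} = z 3 = 3 z$)
$J = -1404$ ($J = 2 \cdot 3 \cdot 9 \left(-10 - 16\right) = 2 \cdot 27 \left(-26\right) = 2 \left(-702\right) = -1404$)
$\frac{1}{J} = \frac{1}{-1404} = - \frac{1}{1404}$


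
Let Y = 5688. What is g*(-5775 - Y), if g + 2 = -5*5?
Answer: 309501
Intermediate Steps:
g = -27 (g = -2 - 5*5 = -2 - 25 = -27)
g*(-5775 - Y) = -27*(-5775 - 1*5688) = -27*(-5775 - 5688) = -27*(-11463) = 309501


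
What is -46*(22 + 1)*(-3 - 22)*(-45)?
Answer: -1190250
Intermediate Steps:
-46*(22 + 1)*(-3 - 22)*(-45) = -1058*(-25)*(-45) = -46*(-575)*(-45) = 26450*(-45) = -1190250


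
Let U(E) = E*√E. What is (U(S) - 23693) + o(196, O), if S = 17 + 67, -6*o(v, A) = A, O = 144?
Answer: -23717 + 168*√21 ≈ -22947.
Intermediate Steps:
o(v, A) = -A/6
S = 84
U(E) = E^(3/2)
(U(S) - 23693) + o(196, O) = (84^(3/2) - 23693) - ⅙*144 = (168*√21 - 23693) - 24 = (-23693 + 168*√21) - 24 = -23717 + 168*√21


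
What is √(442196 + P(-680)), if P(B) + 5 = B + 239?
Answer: 5*√17670 ≈ 664.64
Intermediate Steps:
P(B) = 234 + B (P(B) = -5 + (B + 239) = -5 + (239 + B) = 234 + B)
√(442196 + P(-680)) = √(442196 + (234 - 680)) = √(442196 - 446) = √441750 = 5*√17670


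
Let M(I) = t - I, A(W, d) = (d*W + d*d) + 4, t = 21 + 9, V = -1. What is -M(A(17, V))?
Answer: -42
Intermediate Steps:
t = 30
A(W, d) = 4 + d² + W*d (A(W, d) = (W*d + d²) + 4 = (d² + W*d) + 4 = 4 + d² + W*d)
M(I) = 30 - I
-M(A(17, V)) = -(30 - (4 + (-1)² + 17*(-1))) = -(30 - (4 + 1 - 17)) = -(30 - 1*(-12)) = -(30 + 12) = -1*42 = -42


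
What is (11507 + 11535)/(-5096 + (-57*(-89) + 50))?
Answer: 23042/27 ≈ 853.41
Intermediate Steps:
(11507 + 11535)/(-5096 + (-57*(-89) + 50)) = 23042/(-5096 + (5073 + 50)) = 23042/(-5096 + 5123) = 23042/27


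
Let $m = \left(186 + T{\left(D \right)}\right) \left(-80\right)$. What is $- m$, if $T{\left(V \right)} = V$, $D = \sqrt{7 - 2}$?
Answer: $14880 + 80 \sqrt{5} \approx 15059.0$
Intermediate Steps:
$D = \sqrt{5} \approx 2.2361$
$m = -14880 - 80 \sqrt{5}$ ($m = \left(186 + \sqrt{5}\right) \left(-80\right) = -14880 - 80 \sqrt{5} \approx -15059.0$)
$- m = - (-14880 - 80 \sqrt{5}) = 14880 + 80 \sqrt{5}$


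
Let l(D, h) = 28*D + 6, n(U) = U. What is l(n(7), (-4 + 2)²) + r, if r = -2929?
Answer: -2727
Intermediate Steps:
l(D, h) = 6 + 28*D
l(n(7), (-4 + 2)²) + r = (6 + 28*7) - 2929 = (6 + 196) - 2929 = 202 - 2929 = -2727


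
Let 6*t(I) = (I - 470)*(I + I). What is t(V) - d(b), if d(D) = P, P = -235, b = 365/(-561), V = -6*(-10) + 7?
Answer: -26296/3 ≈ -8765.3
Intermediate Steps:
V = 67 (V = 60 + 7 = 67)
b = -365/561 (b = 365*(-1/561) = -365/561 ≈ -0.65062)
d(D) = -235
t(I) = I*(-470 + I)/3 (t(I) = ((I - 470)*(I + I))/6 = ((-470 + I)*(2*I))/6 = (2*I*(-470 + I))/6 = I*(-470 + I)/3)
t(V) - d(b) = (1/3)*67*(-470 + 67) - 1*(-235) = (1/3)*67*(-403) + 235 = -27001/3 + 235 = -26296/3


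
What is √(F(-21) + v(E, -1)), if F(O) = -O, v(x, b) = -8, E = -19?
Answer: √13 ≈ 3.6056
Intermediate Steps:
√(F(-21) + v(E, -1)) = √(-1*(-21) - 8) = √(21 - 8) = √13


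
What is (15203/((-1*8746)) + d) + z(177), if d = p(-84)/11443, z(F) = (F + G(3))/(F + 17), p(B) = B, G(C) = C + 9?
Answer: -3744273175/4853903183 ≈ -0.77139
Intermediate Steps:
G(C) = 9 + C
z(F) = (12 + F)/(17 + F) (z(F) = (F + (9 + 3))/(F + 17) = (F + 12)/(17 + F) = (12 + F)/(17 + F))
d = -84/11443 ≈ -0.0073407
(15203/((-1*8746)) + d) + z(177) = (15203/((-1*8746)) - 84/11443) + (12 + 177)/(17 + 177) = (15203/(-8746) - 84/11443) + 189/194 = (15203*(-1/8746) - 84/11443) + (1/194)*189 = (-15203/8746 - 84/11443) + 189/194 = -174702593/100080478 + 189/194 = -3744273175/4853903183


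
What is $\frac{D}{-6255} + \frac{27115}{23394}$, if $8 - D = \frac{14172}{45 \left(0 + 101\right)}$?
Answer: $\frac{85592510117}{73896382350} \approx 1.1583$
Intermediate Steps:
$D = \frac{7396}{1515}$ ($D = 8 - \frac{14172}{45 \left(0 + 101\right)} = 8 - \frac{14172}{45 \cdot 101} = 8 - \frac{14172}{4545} = 8 - 14172 \cdot \frac{1}{4545} = 8 - \frac{4724}{1515} = \frac{7396}{1515} \approx 4.8819$)
$\frac{D}{-6255} + \frac{27115}{23394} = \frac{7396}{1515 \left(-6255\right)} + \frac{27115}{23394} = \frac{7396}{1515} \left(- \frac{1}{6255}\right) + 27115 \cdot \frac{1}{23394} = - \frac{7396}{9476325} + \frac{27115}{23394} = \frac{85592510117}{73896382350}$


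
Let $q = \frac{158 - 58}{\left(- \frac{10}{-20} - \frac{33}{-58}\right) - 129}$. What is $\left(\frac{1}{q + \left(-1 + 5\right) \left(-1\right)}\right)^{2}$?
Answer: $\frac{137641}{3147076} \approx 0.043736$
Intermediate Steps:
$q = - \frac{290}{371}$ ($q = \frac{100}{\left(\left(-10\right) \left(- \frac{1}{20}\right) - - \frac{33}{58}\right) - 129} = \frac{100}{\left(\frac{1}{2} + \frac{33}{58}\right) - 129} = \frac{100}{\frac{31}{29} - 129} = \frac{100}{- \frac{3710}{29}} = 100 \left(- \frac{29}{3710}\right) = - \frac{290}{371} \approx -0.78167$)
$\left(\frac{1}{q + \left(-1 + 5\right) \left(-1\right)}\right)^{2} = \left(\frac{1}{- \frac{290}{371} + \left(-1 + 5\right) \left(-1\right)}\right)^{2} = \left(\frac{1}{- \frac{290}{371} + 4 \left(-1\right)}\right)^{2} = \left(\frac{1}{- \frac{290}{371} - 4}\right)^{2} = \left(\frac{1}{- \frac{1774}{371}}\right)^{2} = \left(- \frac{371}{1774}\right)^{2} = \frac{137641}{3147076}$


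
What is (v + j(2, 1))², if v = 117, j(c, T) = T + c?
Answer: 14400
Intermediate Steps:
(v + j(2, 1))² = (117 + (1 + 2))² = (117 + 3)² = 120² = 14400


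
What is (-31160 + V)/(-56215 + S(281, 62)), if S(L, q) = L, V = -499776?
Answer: 265468/27967 ≈ 9.4922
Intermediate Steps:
(-31160 + V)/(-56215 + S(281, 62)) = (-31160 - 499776)/(-56215 + 281) = -530936/(-55934) = -530936*(-1/55934) = 265468/27967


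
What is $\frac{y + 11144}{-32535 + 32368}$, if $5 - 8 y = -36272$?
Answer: $- \frac{125429}{1336} \approx -93.884$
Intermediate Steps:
$y = \frac{36277}{8}$ ($y = \frac{5}{8} - -4534 = \frac{5}{8} + 4534 = \frac{36277}{8} \approx 4534.6$)
$\frac{y + 11144}{-32535 + 32368} = \frac{\frac{36277}{8} + 11144}{-32535 + 32368} = \frac{125429}{8 \left(-167\right)} = \frac{125429}{8} \left(- \frac{1}{167}\right) = - \frac{125429}{1336}$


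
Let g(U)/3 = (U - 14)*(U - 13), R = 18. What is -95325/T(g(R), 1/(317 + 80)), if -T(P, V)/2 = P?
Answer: 6355/8 ≈ 794.38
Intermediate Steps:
g(U) = 3*(-14 + U)*(-13 + U) (g(U) = 3*((U - 14)*(U - 13)) = 3*((-14 + U)*(-13 + U)) = 3*(-14 + U)*(-13 + U))
T(P, V) = -2*P
-95325/T(g(R), 1/(317 + 80)) = -95325*(-1/(2*(546 - 81*18 + 3*18²))) = -95325*(-1/(2*(546 - 1458 + 3*324))) = -95325*(-1/(2*(546 - 1458 + 972))) = -95325/((-2*60)) = -95325/(-120) = -95325*(-1/120) = 6355/8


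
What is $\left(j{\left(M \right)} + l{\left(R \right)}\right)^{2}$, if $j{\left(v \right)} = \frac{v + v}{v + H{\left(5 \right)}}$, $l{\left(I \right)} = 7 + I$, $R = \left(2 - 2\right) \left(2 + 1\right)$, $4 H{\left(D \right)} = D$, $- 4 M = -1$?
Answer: $\frac{484}{9} \approx 53.778$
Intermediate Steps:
$M = \frac{1}{4}$ ($M = \left(- \frac{1}{4}\right) \left(-1\right) = \frac{1}{4} \approx 0.25$)
$H{\left(D \right)} = \frac{D}{4}$
$R = 0$ ($R = 0 \cdot 3 = 0$)
$j{\left(v \right)} = \frac{2 v}{\frac{5}{4} + v}$ ($j{\left(v \right)} = \frac{v + v}{v + \frac{1}{4} \cdot 5} = \frac{2 v}{v + \frac{5}{4}} = \frac{2 v}{\frac{5}{4} + v}$)
$\left(j{\left(M \right)} + l{\left(R \right)}\right)^{2} = \left(8 \cdot \frac{1}{4} \frac{1}{5 + 4 \cdot \frac{1}{4}} + \left(7 + 0\right)\right)^{2} = \left(8 \cdot \frac{1}{4} \frac{1}{5 + 1} + 7\right)^{2} = \left(8 \cdot \frac{1}{4} \cdot \frac{1}{6} + 7\right)^{2} = \left(\frac{1}{3} + 7\right)^{2} = \left(\frac{22}{3}\right)^{2} = \frac{484}{9}$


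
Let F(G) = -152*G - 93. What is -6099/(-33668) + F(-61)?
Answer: 16265509/1772 ≈ 9179.2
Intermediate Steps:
F(G) = -93 - 152*G
-6099/(-33668) + F(-61) = -6099/(-33668) + (-93 - 152*(-61)) = -6099*(-1/33668) + (-93 + 9272) = 321/1772 + 9179 = 16265509/1772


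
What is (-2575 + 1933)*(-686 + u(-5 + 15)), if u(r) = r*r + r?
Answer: 369792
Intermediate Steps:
u(r) = r + r**2 (u(r) = r**2 + r = r + r**2)
(-2575 + 1933)*(-686 + u(-5 + 15)) = (-2575 + 1933)*(-686 + (-5 + 15)*(1 + (-5 + 15))) = -642*(-686 + 10*(1 + 10)) = -642*(-686 + 10*11) = -642*(-686 + 110) = -642*(-576) = 369792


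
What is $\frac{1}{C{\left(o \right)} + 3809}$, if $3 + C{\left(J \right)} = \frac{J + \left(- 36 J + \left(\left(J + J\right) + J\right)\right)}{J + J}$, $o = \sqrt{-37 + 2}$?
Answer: $\frac{1}{3790} \approx 0.00026385$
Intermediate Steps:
$o = i \sqrt{35}$ ($o = \sqrt{-35} = i \sqrt{35} \approx 5.9161 i$)
$C{\left(J \right)} = -19$ ($C{\left(J \right)} = -3 + \frac{J + \left(- 36 J + \left(\left(J + J\right) + J\right)\right)}{J + J} = -3 + \frac{J + \left(- 36 J + \left(2 J + J\right)\right)}{2 J} = -3 + \left(J + \left(- 36 J + 3 J\right)\right) \frac{1}{2 J} = -3 + \left(J - 33 J\right) \frac{1}{2 J} = -3 + - 32 J \frac{1}{2 J} = -3 - 16 = -19$)
$\frac{1}{C{\left(o \right)} + 3809} = \frac{1}{-19 + 3809} = \frac{1}{3790}$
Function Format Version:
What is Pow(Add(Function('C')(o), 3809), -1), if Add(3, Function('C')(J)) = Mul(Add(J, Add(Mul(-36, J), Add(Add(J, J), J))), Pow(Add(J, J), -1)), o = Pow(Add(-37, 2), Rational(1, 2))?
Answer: Rational(1, 3790) ≈ 0.00026385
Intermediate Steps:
o = Mul(I, Pow(35, Rational(1, 2))) (o = Pow(-35, Rational(1, 2)) = Mul(I, Pow(35, Rational(1, 2))) ≈ Mul(5.9161, I))
Function('C')(J) = -19 (Function('C')(J) = Add(-3, Mul(Add(J, Add(Mul(-36, J), Add(Add(J, J), J))), Pow(Add(J, J), -1))) = Add(-3, Mul(Add(J, Add(Mul(-36, J), Add(Mul(2, J), J))), Pow(Mul(2, J), -1))) = Add(-3, Mul(Add(J, Add(Mul(-36, J), Mul(3, J))), Mul(Rational(1, 2), Pow(J, -1)))) = Add(-3, Mul(Add(J, Mul(-33, J)), Mul(Rational(1, 2), Pow(J, -1)))) = Add(-3, Mul(Mul(-32, J), Mul(Rational(1, 2), Pow(J, -1)))) = Add(-3, -16) = -19)
Pow(Add(Function('C')(o), 3809), -1) = Pow(Add(-19, 3809), -1) = Pow(3790, -1) = Rational(1, 3790)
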